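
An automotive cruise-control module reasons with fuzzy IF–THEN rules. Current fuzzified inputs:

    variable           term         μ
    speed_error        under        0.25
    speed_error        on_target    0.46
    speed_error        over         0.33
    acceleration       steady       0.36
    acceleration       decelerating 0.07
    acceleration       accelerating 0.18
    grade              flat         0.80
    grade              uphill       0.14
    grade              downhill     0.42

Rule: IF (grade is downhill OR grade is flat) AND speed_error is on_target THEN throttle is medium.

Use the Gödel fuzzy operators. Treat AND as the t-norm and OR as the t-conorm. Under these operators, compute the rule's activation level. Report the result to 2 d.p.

0.46

firing strength: (downhill=0.42 OR flat=0.80) = 0.80; AND[min(a, b)] with on_target=0.46 → w = 0.46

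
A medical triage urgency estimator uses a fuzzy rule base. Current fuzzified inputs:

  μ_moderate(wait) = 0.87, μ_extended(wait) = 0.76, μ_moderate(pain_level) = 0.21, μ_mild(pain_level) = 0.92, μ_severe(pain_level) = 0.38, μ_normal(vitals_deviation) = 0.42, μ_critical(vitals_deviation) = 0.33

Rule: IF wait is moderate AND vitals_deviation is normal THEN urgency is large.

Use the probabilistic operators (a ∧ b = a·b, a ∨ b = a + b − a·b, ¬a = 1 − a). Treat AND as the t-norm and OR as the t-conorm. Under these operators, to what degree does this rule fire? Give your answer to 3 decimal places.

firing strength: moderate=0.87, normal=0.42; AND[a·b] → w = 0.3654

0.365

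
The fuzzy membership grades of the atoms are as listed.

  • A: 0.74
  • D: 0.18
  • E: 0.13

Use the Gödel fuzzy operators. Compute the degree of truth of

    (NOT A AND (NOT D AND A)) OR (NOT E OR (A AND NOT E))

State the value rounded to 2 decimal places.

NOT A = 1 − 0.74 = 0.26
NOT D = 1 − 0.18 = 0.82
NOT D AND A = min(a, b) on (0.82, 0.74) = 0.74
NOT A AND (NOT D AND A) = min(a, b) on (0.26, 0.74) = 0.26
NOT E = 1 − 0.13 = 0.87
NOT E = 1 − 0.13 = 0.87
A AND NOT E = min(a, b) on (0.74, 0.87) = 0.74
NOT E OR (A AND NOT E) = max(a, b) on (0.87, 0.74) = 0.87
(NOT A AND (NOT D AND A)) OR (NOT E OR (A AND NOT E)) = max(a, b) on (0.26, 0.87) = 0.87

0.87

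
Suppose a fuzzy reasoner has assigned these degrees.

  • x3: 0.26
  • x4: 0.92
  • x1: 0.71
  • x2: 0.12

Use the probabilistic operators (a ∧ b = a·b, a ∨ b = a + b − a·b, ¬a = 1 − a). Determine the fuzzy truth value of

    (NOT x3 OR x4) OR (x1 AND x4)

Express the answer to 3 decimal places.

NOT x3 = 1 − 0.2600 = 0.7400
NOT x3 OR x4 = a + b − a·b on (0.7400, 0.9200) = 0.9792
x1 AND x4 = a·b on (0.7100, 0.9200) = 0.6532
(NOT x3 OR x4) OR (x1 AND x4) = a + b − a·b on (0.9792, 0.6532) = 0.9928

0.993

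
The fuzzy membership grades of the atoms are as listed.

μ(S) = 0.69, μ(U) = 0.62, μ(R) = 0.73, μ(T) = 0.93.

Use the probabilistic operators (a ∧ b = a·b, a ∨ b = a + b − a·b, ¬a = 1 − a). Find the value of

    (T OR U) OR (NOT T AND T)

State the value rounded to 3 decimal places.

0.975

T OR U = a + b − a·b on (0.9300, 0.6200) = 0.9734
NOT T = 1 − 0.9300 = 0.0700
NOT T AND T = a·b on (0.0700, 0.9300) = 0.0651
(T OR U) OR (NOT T AND T) = a + b − a·b on (0.9734, 0.0651) = 0.9751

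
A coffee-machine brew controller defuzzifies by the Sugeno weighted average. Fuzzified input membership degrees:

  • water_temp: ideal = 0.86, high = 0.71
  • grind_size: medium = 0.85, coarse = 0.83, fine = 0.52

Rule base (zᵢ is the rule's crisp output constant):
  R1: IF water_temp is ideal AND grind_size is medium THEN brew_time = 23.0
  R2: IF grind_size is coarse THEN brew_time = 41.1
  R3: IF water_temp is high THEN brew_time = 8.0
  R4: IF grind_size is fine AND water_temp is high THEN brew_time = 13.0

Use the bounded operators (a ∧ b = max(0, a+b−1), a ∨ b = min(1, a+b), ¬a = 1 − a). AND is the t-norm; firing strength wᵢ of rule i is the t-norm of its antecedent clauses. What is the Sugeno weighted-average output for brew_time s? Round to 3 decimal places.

R1 (z=23.0): ideal=0.86, medium=0.85; AND[max(0, a+b−1)] → w = 0.71
R2 (z=41.1): coarse=0.83 → w = 0.83
R3 (z=8.0): high=0.71 → w = 0.71
R4 (z=13.0): fine=0.52, high=0.71; AND[max(0, a+b−1)] → w = 0.23
Weighted average = (0.71·23.0 + 0.83·41.1 + 0.71·8.0 + 0.23·13.0) / (0.71 + 0.83 + 0.71 + 0.23)
  = 59.1130 / 2.4800 = 23.836

23.836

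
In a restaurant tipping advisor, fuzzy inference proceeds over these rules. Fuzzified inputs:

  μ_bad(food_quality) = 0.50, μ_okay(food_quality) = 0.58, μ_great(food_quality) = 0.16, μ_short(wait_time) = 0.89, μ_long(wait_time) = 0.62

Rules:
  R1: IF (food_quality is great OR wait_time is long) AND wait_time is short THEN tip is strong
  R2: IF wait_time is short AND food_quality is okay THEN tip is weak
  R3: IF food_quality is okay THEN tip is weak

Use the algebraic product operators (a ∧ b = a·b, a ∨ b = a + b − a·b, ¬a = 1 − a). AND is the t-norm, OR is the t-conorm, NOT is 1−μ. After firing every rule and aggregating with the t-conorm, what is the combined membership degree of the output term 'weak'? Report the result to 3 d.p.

0.797

R1: (great=0.16 OR long=0.62) = 0.6808; AND[a·b] with short=0.89 → w = 0.6059
R2: short=0.89, okay=0.58; AND[a·b] → w = 0.5162
R3: okay=0.58 → w = 0.5800
Rules with consequent 'weak': {R2, R3} → strengths 0.5162, 0.5800
Aggregate via t-conorm [a + b − a·b]: 0.7968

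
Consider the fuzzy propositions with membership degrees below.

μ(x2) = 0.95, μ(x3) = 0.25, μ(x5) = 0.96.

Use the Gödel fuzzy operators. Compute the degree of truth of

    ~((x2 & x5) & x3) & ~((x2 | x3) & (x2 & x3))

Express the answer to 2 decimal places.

x2 & x5 = min(a, b) on (0.95, 0.96) = 0.95
(x2 & x5) & x3 = min(a, b) on (0.95, 0.25) = 0.25
~((x2 & x5) & x3) = 1 − 0.25 = 0.75
x2 | x3 = max(a, b) on (0.95, 0.25) = 0.95
x2 & x3 = min(a, b) on (0.95, 0.25) = 0.25
(x2 | x3) & (x2 & x3) = min(a, b) on (0.95, 0.25) = 0.25
~((x2 | x3) & (x2 & x3)) = 1 − 0.25 = 0.75
~((x2 & x5) & x3) & ~((x2 | x3) & (x2 & x3)) = min(a, b) on (0.75, 0.75) = 0.75

0.75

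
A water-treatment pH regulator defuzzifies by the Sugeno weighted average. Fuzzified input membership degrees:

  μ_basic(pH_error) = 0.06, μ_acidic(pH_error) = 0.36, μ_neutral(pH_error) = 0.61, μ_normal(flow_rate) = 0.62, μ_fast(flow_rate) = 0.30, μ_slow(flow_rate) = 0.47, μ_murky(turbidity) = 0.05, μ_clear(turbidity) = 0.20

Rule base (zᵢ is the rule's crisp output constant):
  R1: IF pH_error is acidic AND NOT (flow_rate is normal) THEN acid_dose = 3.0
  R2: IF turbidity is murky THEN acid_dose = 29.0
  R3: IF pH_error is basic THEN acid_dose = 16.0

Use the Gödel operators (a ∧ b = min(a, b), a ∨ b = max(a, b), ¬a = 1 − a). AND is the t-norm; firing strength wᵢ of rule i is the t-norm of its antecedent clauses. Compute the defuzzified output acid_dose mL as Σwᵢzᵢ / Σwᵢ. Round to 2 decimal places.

R1 (z=3.0): acidic=0.36, ¬normal=1−0.62=0.38; AND[min(a, b)] → w = 0.36
R2 (z=29.0): murky=0.05 → w = 0.05
R3 (z=16.0): basic=0.06 → w = 0.06
Weighted average = (0.36·3.0 + 0.05·29.0 + 0.06·16.0) / (0.36 + 0.05 + 0.06)
  = 3.4900 / 0.4700 = 7.43

7.43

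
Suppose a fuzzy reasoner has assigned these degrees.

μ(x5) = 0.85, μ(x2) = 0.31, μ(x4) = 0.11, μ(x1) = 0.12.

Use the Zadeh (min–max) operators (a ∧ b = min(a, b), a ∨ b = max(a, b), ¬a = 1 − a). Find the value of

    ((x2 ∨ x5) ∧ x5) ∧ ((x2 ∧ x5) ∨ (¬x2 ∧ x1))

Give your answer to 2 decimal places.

0.31

x2 ∨ x5 = max(a, b) on (0.31, 0.85) = 0.85
(x2 ∨ x5) ∧ x5 = min(a, b) on (0.85, 0.85) = 0.85
x2 ∧ x5 = min(a, b) on (0.31, 0.85) = 0.31
¬x2 = 1 − 0.31 = 0.69
¬x2 ∧ x1 = min(a, b) on (0.69, 0.12) = 0.12
(x2 ∧ x5) ∨ (¬x2 ∧ x1) = max(a, b) on (0.31, 0.12) = 0.31
((x2 ∨ x5) ∧ x5) ∧ ((x2 ∧ x5) ∨ (¬x2 ∧ x1)) = min(a, b) on (0.85, 0.31) = 0.31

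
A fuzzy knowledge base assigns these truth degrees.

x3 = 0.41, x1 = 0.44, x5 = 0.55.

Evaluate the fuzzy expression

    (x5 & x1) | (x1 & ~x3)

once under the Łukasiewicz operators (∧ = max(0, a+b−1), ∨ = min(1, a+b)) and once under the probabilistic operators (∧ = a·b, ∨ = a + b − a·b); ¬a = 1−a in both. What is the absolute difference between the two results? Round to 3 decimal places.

Under Łukasiewicz:
  x5 & x1 = max(0, a+b−1) on (0.55, 0.44) = 0.00
  ~x3 = 1 − 0.41 = 0.59
  x1 & ~x3 = max(0, a+b−1) on (0.44, 0.59) = 0.03
  (x5 & x1) | (x1 & ~x3) = min(1, a+b) on (0.00, 0.03) = 0.03
  → value = 0.0300
Under probabilistic:
  x5 & x1 = a·b on (0.5500, 0.4400) = 0.2420
  ~x3 = 1 − 0.4100 = 0.5900
  x1 & ~x3 = a·b on (0.4400, 0.5900) = 0.2596
  (x5 & x1) | (x1 & ~x3) = a + b − a·b on (0.2420, 0.2596) = 0.4388
  → value = 0.4388
|0.0300 − 0.4388| = 0.409

0.409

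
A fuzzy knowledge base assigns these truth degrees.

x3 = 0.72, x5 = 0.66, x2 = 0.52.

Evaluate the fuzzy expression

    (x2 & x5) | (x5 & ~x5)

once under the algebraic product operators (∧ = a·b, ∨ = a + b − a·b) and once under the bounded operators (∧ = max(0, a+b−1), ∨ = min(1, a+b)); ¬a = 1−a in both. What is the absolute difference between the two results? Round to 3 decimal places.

0.311

Under algebraic product:
  x2 & x5 = a·b on (0.5200, 0.6600) = 0.3432
  ~x5 = 1 − 0.6600 = 0.3400
  x5 & ~x5 = a·b on (0.6600, 0.3400) = 0.2244
  (x2 & x5) | (x5 & ~x5) = a + b − a·b on (0.3432, 0.2244) = 0.4906
  → value = 0.4906
Under bounded:
  x2 & x5 = max(0, a+b−1) on (0.52, 0.66) = 0.18
  ~x5 = 1 − 0.66 = 0.34
  x5 & ~x5 = max(0, a+b−1) on (0.66, 0.34) = 0.00
  (x2 & x5) | (x5 & ~x5) = min(1, a+b) on (0.18, 0.00) = 0.18
  → value = 0.1800
|0.4906 − 0.1800| = 0.311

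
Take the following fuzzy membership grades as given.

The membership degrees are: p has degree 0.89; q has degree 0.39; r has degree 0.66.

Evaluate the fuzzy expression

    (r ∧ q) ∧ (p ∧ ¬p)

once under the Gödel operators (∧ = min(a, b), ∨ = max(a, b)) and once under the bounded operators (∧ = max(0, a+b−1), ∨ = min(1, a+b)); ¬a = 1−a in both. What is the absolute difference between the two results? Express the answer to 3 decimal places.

0.110

Under Gödel:
  r ∧ q = min(a, b) on (0.66, 0.39) = 0.39
  ¬p = 1 − 0.89 = 0.11
  p ∧ ¬p = min(a, b) on (0.89, 0.11) = 0.11
  (r ∧ q) ∧ (p ∧ ¬p) = min(a, b) on (0.39, 0.11) = 0.11
  → value = 0.1100
Under bounded:
  r ∧ q = max(0, a+b−1) on (0.66, 0.39) = 0.05
  ¬p = 1 − 0.89 = 0.11
  p ∧ ¬p = max(0, a+b−1) on (0.89, 0.11) = 0.00
  (r ∧ q) ∧ (p ∧ ¬p) = max(0, a+b−1) on (0.05, 0.00) = 0.00
  → value = 0.0000
|0.1100 − 0.0000| = 0.110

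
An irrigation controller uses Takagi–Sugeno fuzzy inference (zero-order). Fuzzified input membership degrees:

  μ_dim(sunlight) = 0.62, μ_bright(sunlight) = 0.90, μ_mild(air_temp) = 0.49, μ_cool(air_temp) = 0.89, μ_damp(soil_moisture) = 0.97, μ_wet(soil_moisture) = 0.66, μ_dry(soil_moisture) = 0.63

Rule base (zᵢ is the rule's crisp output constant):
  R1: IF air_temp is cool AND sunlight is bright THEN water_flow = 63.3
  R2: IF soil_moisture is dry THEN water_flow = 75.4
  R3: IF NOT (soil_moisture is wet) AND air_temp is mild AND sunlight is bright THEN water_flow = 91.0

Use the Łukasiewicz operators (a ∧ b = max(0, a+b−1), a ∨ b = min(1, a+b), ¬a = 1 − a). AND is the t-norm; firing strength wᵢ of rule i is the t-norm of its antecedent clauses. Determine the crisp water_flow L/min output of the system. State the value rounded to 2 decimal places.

R1 (z=63.3): cool=0.89, bright=0.90; AND[max(0, a+b−1)] → w = 0.79
R2 (z=75.4): dry=0.63 → w = 0.63
R3 (z=91.0): ¬wet=1−0.66=0.34, mild=0.49, bright=0.90; AND[max(0, a+b−1)] → w = 0.00
Weighted average = (0.79·63.3 + 0.63·75.4 + 0.00·91.0) / (0.79 + 0.63 + 0.00)
  = 97.5090 / 1.4200 = 68.67

68.67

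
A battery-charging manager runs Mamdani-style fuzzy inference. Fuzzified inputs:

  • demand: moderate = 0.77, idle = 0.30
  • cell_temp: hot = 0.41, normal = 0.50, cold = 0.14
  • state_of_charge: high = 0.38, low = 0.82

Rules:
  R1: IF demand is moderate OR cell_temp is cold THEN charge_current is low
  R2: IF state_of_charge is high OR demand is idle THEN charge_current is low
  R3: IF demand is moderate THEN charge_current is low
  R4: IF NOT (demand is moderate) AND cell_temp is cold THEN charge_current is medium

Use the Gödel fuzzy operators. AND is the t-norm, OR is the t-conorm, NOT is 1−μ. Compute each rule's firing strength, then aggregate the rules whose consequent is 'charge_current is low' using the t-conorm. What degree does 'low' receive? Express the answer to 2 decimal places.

R1: moderate=0.77, cold=0.14; OR[max(a, b)] → w = 0.77
R2: high=0.38, idle=0.30; OR[max(a, b)] → w = 0.38
R3: moderate=0.77 → w = 0.77
R4: ¬moderate=1−0.77=0.23, cold=0.14; AND[min(a, b)] → w = 0.14
Rules with consequent 'low': {R1, R2, R3} → strengths 0.77, 0.38, 0.77
Aggregate via t-conorm [max(a, b)]: 0.77

0.77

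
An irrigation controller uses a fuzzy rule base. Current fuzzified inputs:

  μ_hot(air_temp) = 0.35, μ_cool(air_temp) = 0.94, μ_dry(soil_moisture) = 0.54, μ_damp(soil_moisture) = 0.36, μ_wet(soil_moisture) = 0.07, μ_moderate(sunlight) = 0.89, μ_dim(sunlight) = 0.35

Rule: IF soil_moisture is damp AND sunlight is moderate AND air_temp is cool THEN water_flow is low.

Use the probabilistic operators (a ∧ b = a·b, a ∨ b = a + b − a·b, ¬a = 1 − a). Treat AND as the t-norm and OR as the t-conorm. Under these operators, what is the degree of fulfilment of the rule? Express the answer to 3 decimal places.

firing strength: damp=0.36, moderate=0.89, cool=0.94; AND[a·b] → w = 0.3012

0.301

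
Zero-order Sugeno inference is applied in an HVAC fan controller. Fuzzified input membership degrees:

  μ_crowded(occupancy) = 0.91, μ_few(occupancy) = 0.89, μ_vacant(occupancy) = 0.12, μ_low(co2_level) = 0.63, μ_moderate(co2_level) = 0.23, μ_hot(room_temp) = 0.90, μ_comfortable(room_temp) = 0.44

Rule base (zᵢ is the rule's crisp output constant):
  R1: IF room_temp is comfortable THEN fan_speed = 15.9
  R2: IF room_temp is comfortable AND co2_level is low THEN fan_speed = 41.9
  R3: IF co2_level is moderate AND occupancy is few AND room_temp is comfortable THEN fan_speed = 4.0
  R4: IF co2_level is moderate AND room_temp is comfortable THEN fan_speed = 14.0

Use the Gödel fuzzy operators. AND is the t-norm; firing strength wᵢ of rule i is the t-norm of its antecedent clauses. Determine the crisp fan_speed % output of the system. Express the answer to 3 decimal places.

R1 (z=15.9): comfortable=0.44 → w = 0.44
R2 (z=41.9): comfortable=0.44, low=0.63; AND[min(a, b)] → w = 0.44
R3 (z=4.0): moderate=0.23, few=0.89, comfortable=0.44; AND[min(a, b)] → w = 0.23
R4 (z=14.0): moderate=0.23, comfortable=0.44; AND[min(a, b)] → w = 0.23
Weighted average = (0.44·15.9 + 0.44·41.9 + 0.23·4.0 + 0.23·14.0) / (0.44 + 0.44 + 0.23 + 0.23)
  = 29.5720 / 1.3400 = 22.069

22.069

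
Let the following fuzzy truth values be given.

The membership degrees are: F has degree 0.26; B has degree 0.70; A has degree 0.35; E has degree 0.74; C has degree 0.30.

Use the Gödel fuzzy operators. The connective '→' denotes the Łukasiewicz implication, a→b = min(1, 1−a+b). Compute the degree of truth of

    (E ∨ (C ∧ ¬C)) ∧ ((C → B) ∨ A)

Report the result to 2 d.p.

¬C = 1 − 0.30 = 0.70
C ∧ ¬C = min(a, b) on (0.30, 0.70) = 0.30
E ∨ (C ∧ ¬C) = max(a, b) on (0.74, 0.30) = 0.74
C → B  [Łukasiewicz: min(1, 1−a+b)] with a=0.30, b=0.70 → 1.00
(C → B) ∨ A = max(a, b) on (1.00, 0.35) = 1.00
(E ∨ (C ∧ ¬C)) ∧ ((C → B) ∨ A) = min(a, b) on (0.74, 1.00) = 0.74

0.74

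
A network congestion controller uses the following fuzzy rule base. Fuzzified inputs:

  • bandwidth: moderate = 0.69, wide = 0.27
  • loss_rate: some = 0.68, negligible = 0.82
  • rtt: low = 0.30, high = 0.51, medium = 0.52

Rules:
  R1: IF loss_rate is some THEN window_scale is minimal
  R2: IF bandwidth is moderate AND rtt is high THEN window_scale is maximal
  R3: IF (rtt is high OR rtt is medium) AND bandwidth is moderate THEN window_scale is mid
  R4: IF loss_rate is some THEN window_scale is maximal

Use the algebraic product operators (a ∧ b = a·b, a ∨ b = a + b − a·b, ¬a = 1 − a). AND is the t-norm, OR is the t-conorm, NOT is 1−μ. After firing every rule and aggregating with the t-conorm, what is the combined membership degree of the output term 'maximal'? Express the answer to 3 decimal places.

R1: some=0.68 → w = 0.6800
R2: moderate=0.69, high=0.51; AND[a·b] → w = 0.3519
R3: (high=0.51 OR medium=0.52) = 0.7648; AND[a·b] with moderate=0.69 → w = 0.5277
R4: some=0.68 → w = 0.6800
Rules with consequent 'maximal': {R2, R4} → strengths 0.3519, 0.6800
Aggregate via t-conorm [a + b − a·b]: 0.7926

0.793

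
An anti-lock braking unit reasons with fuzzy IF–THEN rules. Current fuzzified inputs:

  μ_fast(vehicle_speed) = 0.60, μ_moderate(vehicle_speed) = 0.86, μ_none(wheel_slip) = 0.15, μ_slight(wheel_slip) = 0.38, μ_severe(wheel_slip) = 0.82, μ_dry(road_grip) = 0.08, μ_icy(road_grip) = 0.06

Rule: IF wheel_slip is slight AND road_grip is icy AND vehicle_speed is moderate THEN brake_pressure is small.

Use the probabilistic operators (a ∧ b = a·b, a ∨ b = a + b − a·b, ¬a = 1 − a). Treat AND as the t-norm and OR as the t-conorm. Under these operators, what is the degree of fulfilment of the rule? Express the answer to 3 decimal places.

firing strength: slight=0.38, icy=0.06, moderate=0.86; AND[a·b] → w = 0.0196

0.020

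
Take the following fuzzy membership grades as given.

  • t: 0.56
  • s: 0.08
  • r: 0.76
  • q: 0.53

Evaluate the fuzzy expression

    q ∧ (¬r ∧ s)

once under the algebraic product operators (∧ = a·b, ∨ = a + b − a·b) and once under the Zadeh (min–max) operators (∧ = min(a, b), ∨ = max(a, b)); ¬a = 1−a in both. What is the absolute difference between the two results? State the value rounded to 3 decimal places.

Under algebraic product:
  ¬r = 1 − 0.7600 = 0.2400
  ¬r ∧ s = a·b on (0.2400, 0.0800) = 0.0192
  q ∧ (¬r ∧ s) = a·b on (0.5300, 0.0192) = 0.0102
  → value = 0.0102
Under Zadeh (min–max):
  ¬r = 1 − 0.76 = 0.24
  ¬r ∧ s = min(a, b) on (0.24, 0.08) = 0.08
  q ∧ (¬r ∧ s) = min(a, b) on (0.53, 0.08) = 0.08
  → value = 0.0800
|0.0102 − 0.0800| = 0.070

0.070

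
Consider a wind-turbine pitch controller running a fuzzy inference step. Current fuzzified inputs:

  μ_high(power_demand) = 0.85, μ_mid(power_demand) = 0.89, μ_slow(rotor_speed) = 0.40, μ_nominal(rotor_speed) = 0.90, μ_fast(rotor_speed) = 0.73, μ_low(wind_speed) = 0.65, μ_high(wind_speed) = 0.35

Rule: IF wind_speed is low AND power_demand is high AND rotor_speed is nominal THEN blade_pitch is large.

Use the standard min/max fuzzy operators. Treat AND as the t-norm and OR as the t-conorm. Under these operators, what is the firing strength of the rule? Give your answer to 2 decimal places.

firing strength: low=0.65, high=0.85, nominal=0.90; AND[min(a, b)] → w = 0.65

0.65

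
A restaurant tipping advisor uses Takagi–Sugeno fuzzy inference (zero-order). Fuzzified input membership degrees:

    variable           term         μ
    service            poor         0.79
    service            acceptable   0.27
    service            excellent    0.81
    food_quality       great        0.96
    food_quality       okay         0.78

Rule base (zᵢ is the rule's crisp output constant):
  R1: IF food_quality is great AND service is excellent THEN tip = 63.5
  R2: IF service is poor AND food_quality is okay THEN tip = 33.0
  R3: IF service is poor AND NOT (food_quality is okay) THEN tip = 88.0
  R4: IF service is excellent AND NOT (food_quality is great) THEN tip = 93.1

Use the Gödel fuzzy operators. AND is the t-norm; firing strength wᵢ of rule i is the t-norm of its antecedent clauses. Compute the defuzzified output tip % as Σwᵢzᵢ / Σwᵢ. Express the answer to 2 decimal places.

R1 (z=63.5): great=0.96, excellent=0.81; AND[min(a, b)] → w = 0.81
R2 (z=33.0): poor=0.79, okay=0.78; AND[min(a, b)] → w = 0.78
R3 (z=88.0): poor=0.79, ¬okay=1−0.78=0.22; AND[min(a, b)] → w = 0.22
R4 (z=93.1): excellent=0.81, ¬great=1−0.96=0.04; AND[min(a, b)] → w = 0.04
Weighted average = (0.81·63.5 + 0.78·33.0 + 0.22·88.0 + 0.04·93.1) / (0.81 + 0.78 + 0.22 + 0.04)
  = 100.2590 / 1.8500 = 54.19

54.19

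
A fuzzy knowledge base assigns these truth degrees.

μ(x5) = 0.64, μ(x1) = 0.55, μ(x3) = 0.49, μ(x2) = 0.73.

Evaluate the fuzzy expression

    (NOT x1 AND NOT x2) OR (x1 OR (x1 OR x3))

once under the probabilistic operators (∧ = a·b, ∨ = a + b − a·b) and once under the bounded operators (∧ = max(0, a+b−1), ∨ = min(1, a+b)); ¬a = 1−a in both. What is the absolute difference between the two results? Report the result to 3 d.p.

Under probabilistic:
  NOT x1 = 1 − 0.5500 = 0.4500
  NOT x2 = 1 − 0.7300 = 0.2700
  NOT x1 AND NOT x2 = a·b on (0.4500, 0.2700) = 0.1215
  x1 OR x3 = a + b − a·b on (0.5500, 0.4900) = 0.7705
  x1 OR (x1 OR x3) = a + b − a·b on (0.5500, 0.7705) = 0.8967
  (NOT x1 AND NOT x2) OR (x1 OR (x1 OR x3)) = a + b − a·b on (0.1215, 0.8967) = 0.9093
  → value = 0.9093
Under bounded:
  NOT x1 = 1 − 0.55 = 0.45
  NOT x2 = 1 − 0.73 = 0.27
  NOT x1 AND NOT x2 = max(0, a+b−1) on (0.45, 0.27) = 0.00
  x1 OR x3 = min(1, a+b) on (0.55, 0.49) = 1.00
  x1 OR (x1 OR x3) = min(1, a+b) on (0.55, 1.00) = 1.00
  (NOT x1 AND NOT x2) OR (x1 OR (x1 OR x3)) = min(1, a+b) on (0.00, 1.00) = 1.00
  → value = 1.0000
|0.9093 − 1.0000| = 0.091

0.091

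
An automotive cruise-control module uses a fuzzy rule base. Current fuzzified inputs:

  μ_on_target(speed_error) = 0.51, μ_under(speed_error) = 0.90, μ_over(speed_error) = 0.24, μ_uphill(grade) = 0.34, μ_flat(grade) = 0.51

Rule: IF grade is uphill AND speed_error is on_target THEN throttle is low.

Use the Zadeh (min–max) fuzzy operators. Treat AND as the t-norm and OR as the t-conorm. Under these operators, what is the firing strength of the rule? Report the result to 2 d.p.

firing strength: uphill=0.34, on_target=0.51; AND[min(a, b)] → w = 0.34

0.34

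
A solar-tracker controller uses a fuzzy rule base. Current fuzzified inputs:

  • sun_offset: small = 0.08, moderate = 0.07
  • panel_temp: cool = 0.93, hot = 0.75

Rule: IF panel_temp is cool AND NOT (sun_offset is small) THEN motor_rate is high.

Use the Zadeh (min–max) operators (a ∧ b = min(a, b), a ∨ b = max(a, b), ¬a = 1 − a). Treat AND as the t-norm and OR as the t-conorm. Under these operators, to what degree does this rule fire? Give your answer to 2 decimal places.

firing strength: cool=0.93, ¬small=1−0.08=0.92; AND[min(a, b)] → w = 0.92

0.92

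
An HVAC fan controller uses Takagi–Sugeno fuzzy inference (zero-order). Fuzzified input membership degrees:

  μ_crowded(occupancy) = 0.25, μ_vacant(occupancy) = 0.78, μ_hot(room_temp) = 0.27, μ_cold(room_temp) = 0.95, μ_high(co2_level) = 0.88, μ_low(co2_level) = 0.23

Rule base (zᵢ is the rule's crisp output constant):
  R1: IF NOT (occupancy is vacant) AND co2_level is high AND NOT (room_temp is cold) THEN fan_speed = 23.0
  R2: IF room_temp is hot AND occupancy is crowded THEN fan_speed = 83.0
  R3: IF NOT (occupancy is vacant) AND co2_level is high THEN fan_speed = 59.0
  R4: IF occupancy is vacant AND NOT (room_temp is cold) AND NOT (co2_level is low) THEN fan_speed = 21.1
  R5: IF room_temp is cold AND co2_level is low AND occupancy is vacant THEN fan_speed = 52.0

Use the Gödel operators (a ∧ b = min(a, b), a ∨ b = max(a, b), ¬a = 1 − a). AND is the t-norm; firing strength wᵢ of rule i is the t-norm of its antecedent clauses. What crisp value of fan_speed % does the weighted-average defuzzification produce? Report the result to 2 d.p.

R1 (z=23.0): ¬vacant=1−0.78=0.22, high=0.88, ¬cold=1−0.95=0.05; AND[min(a, b)] → w = 0.05
R2 (z=83.0): hot=0.27, crowded=0.25; AND[min(a, b)] → w = 0.25
R3 (z=59.0): ¬vacant=1−0.78=0.22, high=0.88; AND[min(a, b)] → w = 0.22
R4 (z=21.1): vacant=0.78, ¬cold=1−0.95=0.05, ¬low=1−0.23=0.77; AND[min(a, b)] → w = 0.05
R5 (z=52.0): cold=0.95, low=0.23, vacant=0.78; AND[min(a, b)] → w = 0.23
Weighted average = (0.05·23.0 + 0.25·83.0 + 0.22·59.0 + 0.05·21.1 + 0.23·52.0) / (0.05 + 0.25 + 0.22 + 0.05 + 0.23)
  = 47.8950 / 0.8000 = 59.87

59.87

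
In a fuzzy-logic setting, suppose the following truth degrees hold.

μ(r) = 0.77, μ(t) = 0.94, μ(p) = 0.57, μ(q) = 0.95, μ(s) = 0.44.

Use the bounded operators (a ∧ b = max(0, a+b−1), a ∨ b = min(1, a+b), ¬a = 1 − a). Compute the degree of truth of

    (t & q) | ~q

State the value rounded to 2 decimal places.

0.94

t & q = max(0, a+b−1) on (0.94, 0.95) = 0.89
~q = 1 − 0.95 = 0.05
(t & q) | ~q = min(1, a+b) on (0.89, 0.05) = 0.94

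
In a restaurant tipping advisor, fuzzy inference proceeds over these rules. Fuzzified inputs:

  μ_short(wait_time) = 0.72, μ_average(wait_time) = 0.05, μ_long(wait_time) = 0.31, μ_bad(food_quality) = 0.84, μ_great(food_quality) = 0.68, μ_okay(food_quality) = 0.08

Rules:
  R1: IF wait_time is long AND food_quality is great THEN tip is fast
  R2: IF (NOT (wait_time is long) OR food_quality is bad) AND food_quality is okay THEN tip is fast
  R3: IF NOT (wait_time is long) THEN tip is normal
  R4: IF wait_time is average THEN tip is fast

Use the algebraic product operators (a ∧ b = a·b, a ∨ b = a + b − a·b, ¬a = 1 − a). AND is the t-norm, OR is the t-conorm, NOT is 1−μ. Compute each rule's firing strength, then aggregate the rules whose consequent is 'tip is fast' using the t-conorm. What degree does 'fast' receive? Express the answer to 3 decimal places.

R1: long=0.31, great=0.68; AND[a·b] → w = 0.2108
R2: (¬long=1−0.31=0.69 OR bad=0.84) = 0.9504; AND[a·b] with okay=0.08 → w = 0.0760
R3: ¬long=1−0.31=0.69 → w = 0.6900
R4: average=0.05 → w = 0.0500
Rules with consequent 'fast': {R1, R2, R4} → strengths 0.2108, 0.0760, 0.0500
Aggregate via t-conorm [a + b − a·b]: 0.3073

0.307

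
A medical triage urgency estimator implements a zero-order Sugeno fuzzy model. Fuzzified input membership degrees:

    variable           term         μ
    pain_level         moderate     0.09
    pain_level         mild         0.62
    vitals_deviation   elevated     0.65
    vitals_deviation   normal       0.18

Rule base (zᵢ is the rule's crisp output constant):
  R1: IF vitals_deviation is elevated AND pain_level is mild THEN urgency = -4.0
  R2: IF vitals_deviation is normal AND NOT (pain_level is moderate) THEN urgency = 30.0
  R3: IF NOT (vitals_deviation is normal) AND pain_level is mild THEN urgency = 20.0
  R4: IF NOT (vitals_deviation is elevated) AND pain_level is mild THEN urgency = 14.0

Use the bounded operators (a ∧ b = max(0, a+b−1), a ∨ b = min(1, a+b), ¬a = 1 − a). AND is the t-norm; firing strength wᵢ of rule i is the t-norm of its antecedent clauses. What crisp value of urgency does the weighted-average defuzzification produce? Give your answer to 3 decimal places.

13.025

R1 (z=-4.0): elevated=0.65, mild=0.62; AND[max(0, a+b−1)] → w = 0.27
R2 (z=30.0): normal=0.18, ¬moderate=1−0.09=0.91; AND[max(0, a+b−1)] → w = 0.09
R3 (z=20.0): ¬normal=1−0.18=0.82, mild=0.62; AND[max(0, a+b−1)] → w = 0.44
R4 (z=14.0): ¬elevated=1−0.65=0.35, mild=0.62; AND[max(0, a+b−1)] → w = 0.00
Weighted average = (0.27·-4.0 + 0.09·30.0 + 0.44·20.0 + 0.00·14.0) / (0.27 + 0.09 + 0.44 + 0.00)
  = 10.4200 / 0.8000 = 13.025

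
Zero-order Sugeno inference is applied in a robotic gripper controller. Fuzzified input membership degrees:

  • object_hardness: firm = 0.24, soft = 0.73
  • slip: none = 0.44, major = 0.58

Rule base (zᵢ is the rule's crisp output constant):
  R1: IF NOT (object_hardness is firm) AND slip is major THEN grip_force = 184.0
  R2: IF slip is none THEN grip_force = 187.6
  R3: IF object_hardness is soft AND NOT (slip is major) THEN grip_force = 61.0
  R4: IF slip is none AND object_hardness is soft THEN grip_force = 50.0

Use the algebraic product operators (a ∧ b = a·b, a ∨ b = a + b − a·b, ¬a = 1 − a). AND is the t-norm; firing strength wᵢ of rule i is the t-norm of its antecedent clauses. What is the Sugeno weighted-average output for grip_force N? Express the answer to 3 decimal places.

131.522

R1 (z=184.0): ¬firm=1−0.24=0.76, major=0.58; AND[a·b] → w = 0.4408
R2 (z=187.6): none=0.44 → w = 0.4400
R3 (z=61.0): soft=0.73, ¬major=1−0.58=0.42; AND[a·b] → w = 0.3066
R4 (z=50.0): none=0.44, soft=0.73; AND[a·b] → w = 0.3212
Weighted average = (0.4408·184.0 + 0.4400·187.6 + 0.3066·61.0 + 0.3212·50.0) / (0.4408 + 0.4400 + 0.3066 + 0.3212)
  = 198.4138 / 1.5086 = 131.522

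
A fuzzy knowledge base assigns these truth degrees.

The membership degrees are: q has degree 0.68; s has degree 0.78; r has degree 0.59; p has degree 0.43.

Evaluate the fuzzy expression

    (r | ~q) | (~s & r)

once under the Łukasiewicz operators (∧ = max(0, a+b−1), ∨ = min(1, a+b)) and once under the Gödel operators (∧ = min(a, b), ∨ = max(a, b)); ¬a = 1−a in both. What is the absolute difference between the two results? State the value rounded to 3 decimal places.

Under Łukasiewicz:
  ~q = 1 − 0.68 = 0.32
  r | ~q = min(1, a+b) on (0.59, 0.32) = 0.91
  ~s = 1 − 0.78 = 0.22
  ~s & r = max(0, a+b−1) on (0.22, 0.59) = 0.00
  (r | ~q) | (~s & r) = min(1, a+b) on (0.91, 0.00) = 0.91
  → value = 0.9100
Under Gödel:
  ~q = 1 − 0.68 = 0.32
  r | ~q = max(a, b) on (0.59, 0.32) = 0.59
  ~s = 1 − 0.78 = 0.22
  ~s & r = min(a, b) on (0.22, 0.59) = 0.22
  (r | ~q) | (~s & r) = max(a, b) on (0.59, 0.22) = 0.59
  → value = 0.5900
|0.9100 − 0.5900| = 0.320

0.320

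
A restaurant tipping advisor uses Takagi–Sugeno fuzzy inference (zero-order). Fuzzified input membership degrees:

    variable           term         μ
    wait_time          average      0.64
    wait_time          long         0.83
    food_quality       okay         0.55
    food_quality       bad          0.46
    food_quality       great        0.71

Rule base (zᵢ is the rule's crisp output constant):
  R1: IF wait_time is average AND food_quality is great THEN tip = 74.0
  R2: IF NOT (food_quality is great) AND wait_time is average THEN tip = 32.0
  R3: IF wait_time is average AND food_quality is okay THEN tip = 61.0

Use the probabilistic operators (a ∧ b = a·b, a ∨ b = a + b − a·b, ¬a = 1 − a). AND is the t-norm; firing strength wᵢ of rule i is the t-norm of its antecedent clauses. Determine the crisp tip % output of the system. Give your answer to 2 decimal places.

61.53

R1 (z=74.0): average=0.64, great=0.71; AND[a·b] → w = 0.4544
R2 (z=32.0): ¬great=1−0.71=0.29, average=0.64; AND[a·b] → w = 0.1856
R3 (z=61.0): average=0.64, okay=0.55; AND[a·b] → w = 0.3520
Weighted average = (0.4544·74.0 + 0.1856·32.0 + 0.3520·61.0) / (0.4544 + 0.1856 + 0.3520)
  = 61.0368 / 0.9920 = 61.53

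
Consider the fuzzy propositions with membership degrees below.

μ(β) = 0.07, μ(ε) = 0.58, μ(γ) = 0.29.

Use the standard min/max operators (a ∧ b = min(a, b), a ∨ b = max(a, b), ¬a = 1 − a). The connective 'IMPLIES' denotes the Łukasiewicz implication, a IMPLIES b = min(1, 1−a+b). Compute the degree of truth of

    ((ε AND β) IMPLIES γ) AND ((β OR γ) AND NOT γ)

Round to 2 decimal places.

0.29

ε AND β = min(a, b) on (0.58, 0.07) = 0.07
(ε AND β) IMPLIES γ  [Łukasiewicz: min(1, 1−a+b)] with a=0.07, b=0.29 → 1.00
β OR γ = max(a, b) on (0.07, 0.29) = 0.29
NOT γ = 1 − 0.29 = 0.71
(β OR γ) AND NOT γ = min(a, b) on (0.29, 0.71) = 0.29
((ε AND β) IMPLIES γ) AND ((β OR γ) AND NOT γ) = min(a, b) on (1.00, 0.29) = 0.29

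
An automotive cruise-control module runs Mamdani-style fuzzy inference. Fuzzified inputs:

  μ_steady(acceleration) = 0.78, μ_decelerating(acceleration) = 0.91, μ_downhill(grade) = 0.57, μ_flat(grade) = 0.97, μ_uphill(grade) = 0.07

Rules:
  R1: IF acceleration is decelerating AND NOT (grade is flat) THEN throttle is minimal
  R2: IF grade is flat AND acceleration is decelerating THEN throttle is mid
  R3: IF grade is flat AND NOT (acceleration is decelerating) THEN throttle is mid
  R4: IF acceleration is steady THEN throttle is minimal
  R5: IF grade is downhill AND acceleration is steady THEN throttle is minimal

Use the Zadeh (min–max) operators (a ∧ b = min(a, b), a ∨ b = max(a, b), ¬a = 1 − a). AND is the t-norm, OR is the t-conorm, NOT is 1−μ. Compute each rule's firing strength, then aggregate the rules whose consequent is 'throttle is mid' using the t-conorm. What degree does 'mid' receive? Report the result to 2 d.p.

R1: decelerating=0.91, ¬flat=1−0.97=0.03; AND[min(a, b)] → w = 0.03
R2: flat=0.97, decelerating=0.91; AND[min(a, b)] → w = 0.91
R3: flat=0.97, ¬decelerating=1−0.91=0.09; AND[min(a, b)] → w = 0.09
R4: steady=0.78 → w = 0.78
R5: downhill=0.57, steady=0.78; AND[min(a, b)] → w = 0.57
Rules with consequent 'mid': {R2, R3} → strengths 0.91, 0.09
Aggregate via t-conorm [max(a, b)]: 0.91

0.91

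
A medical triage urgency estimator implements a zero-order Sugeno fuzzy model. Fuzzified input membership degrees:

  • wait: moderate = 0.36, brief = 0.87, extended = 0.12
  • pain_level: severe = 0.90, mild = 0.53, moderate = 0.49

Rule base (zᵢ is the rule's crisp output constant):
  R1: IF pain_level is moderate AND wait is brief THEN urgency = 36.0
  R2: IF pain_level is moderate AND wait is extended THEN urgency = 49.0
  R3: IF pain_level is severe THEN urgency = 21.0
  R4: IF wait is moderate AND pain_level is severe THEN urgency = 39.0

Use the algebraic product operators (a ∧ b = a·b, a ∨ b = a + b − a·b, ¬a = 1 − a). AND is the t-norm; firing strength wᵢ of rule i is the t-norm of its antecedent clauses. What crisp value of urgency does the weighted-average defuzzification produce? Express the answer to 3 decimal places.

29.117

R1 (z=36.0): moderate=0.49, brief=0.87; AND[a·b] → w = 0.4263
R2 (z=49.0): moderate=0.49, extended=0.12; AND[a·b] → w = 0.0588
R3 (z=21.0): severe=0.90 → w = 0.9000
R4 (z=39.0): moderate=0.36, severe=0.90; AND[a·b] → w = 0.3240
Weighted average = (0.4263·36.0 + 0.0588·49.0 + 0.9000·21.0 + 0.3240·39.0) / (0.4263 + 0.0588 + 0.9000 + 0.3240)
  = 49.7640 / 1.7091 = 29.117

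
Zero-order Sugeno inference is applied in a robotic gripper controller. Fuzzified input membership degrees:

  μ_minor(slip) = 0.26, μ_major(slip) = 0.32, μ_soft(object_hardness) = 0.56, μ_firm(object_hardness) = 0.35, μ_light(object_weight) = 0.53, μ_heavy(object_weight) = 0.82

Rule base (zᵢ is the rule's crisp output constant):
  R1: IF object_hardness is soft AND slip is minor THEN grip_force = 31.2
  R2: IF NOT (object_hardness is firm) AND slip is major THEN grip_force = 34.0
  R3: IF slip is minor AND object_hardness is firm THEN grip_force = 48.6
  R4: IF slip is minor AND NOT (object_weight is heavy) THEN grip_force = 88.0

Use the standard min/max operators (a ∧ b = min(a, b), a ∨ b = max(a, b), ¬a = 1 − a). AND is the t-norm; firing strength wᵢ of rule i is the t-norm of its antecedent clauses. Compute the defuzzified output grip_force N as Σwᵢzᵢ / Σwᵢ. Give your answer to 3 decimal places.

R1 (z=31.2): soft=0.56, minor=0.26; AND[min(a, b)] → w = 0.26
R2 (z=34.0): ¬firm=1−0.35=0.65, major=0.32; AND[min(a, b)] → w = 0.32
R3 (z=48.6): minor=0.26, firm=0.35; AND[min(a, b)] → w = 0.26
R4 (z=88.0): minor=0.26, ¬heavy=1−0.82=0.18; AND[min(a, b)] → w = 0.18
Weighted average = (0.26·31.2 + 0.32·34.0 + 0.26·48.6 + 0.18·88.0) / (0.26 + 0.32 + 0.26 + 0.18)
  = 47.4680 / 1.0200 = 46.537

46.537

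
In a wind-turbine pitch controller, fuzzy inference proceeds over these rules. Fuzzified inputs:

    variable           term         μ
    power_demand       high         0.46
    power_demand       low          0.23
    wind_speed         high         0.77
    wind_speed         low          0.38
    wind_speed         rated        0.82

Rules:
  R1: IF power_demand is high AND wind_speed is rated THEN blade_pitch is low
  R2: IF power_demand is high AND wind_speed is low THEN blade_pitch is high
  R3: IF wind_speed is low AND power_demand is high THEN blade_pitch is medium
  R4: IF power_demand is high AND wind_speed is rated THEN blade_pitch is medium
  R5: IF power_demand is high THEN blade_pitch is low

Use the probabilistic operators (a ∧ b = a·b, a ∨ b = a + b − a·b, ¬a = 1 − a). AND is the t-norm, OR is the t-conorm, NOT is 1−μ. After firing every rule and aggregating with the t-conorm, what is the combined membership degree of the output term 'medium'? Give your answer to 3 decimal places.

R1: high=0.46, rated=0.82; AND[a·b] → w = 0.3772
R2: high=0.46, low=0.38; AND[a·b] → w = 0.1748
R3: low=0.38, high=0.46; AND[a·b] → w = 0.1748
R4: high=0.46, rated=0.82; AND[a·b] → w = 0.3772
R5: high=0.46 → w = 0.4600
Rules with consequent 'medium': {R3, R4} → strengths 0.1748, 0.3772
Aggregate via t-conorm [a + b − a·b]: 0.4861

0.486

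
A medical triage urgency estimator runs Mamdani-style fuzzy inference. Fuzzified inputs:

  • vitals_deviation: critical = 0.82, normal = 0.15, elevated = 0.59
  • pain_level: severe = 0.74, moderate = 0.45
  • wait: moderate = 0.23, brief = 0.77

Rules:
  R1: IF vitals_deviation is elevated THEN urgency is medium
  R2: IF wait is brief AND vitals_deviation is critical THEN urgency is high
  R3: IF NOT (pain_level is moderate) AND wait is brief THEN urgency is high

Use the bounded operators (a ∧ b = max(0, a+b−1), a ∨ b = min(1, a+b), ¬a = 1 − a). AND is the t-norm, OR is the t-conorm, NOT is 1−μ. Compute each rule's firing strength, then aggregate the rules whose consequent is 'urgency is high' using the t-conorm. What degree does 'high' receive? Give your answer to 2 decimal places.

0.91

R1: elevated=0.59 → w = 0.59
R2: brief=0.77, critical=0.82; AND[max(0, a+b−1)] → w = 0.59
R3: ¬moderate=1−0.45=0.55, brief=0.77; AND[max(0, a+b−1)] → w = 0.32
Rules with consequent 'high': {R2, R3} → strengths 0.59, 0.32
Aggregate via t-conorm [min(1, a+b)]: 0.91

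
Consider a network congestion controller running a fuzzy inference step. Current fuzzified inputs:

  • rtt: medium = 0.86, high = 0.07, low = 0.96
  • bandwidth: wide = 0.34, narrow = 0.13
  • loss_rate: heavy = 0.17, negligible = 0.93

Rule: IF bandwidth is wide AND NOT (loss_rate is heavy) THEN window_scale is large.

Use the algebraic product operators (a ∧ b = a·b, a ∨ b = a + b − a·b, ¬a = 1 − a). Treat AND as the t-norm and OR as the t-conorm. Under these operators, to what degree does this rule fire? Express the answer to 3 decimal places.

firing strength: wide=0.34, ¬heavy=1−0.17=0.83; AND[a·b] → w = 0.2822

0.282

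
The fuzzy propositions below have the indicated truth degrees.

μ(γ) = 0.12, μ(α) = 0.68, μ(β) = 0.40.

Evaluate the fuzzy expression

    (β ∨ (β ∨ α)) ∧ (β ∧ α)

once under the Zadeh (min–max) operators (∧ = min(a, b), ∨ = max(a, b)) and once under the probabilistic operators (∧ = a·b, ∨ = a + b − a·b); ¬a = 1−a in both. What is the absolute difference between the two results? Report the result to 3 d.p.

Under Zadeh (min–max):
  β ∨ α = max(a, b) on (0.40, 0.68) = 0.68
  β ∨ (β ∨ α) = max(a, b) on (0.40, 0.68) = 0.68
  β ∧ α = min(a, b) on (0.40, 0.68) = 0.40
  (β ∨ (β ∨ α)) ∧ (β ∧ α) = min(a, b) on (0.68, 0.40) = 0.40
  → value = 0.4000
Under probabilistic:
  β ∨ α = a + b − a·b on (0.4000, 0.6800) = 0.8080
  β ∨ (β ∨ α) = a + b − a·b on (0.4000, 0.8080) = 0.8848
  β ∧ α = a·b on (0.4000, 0.6800) = 0.2720
  (β ∨ (β ∨ α)) ∧ (β ∧ α) = a·b on (0.8848, 0.2720) = 0.2407
  → value = 0.2407
|0.4000 − 0.2407| = 0.159

0.159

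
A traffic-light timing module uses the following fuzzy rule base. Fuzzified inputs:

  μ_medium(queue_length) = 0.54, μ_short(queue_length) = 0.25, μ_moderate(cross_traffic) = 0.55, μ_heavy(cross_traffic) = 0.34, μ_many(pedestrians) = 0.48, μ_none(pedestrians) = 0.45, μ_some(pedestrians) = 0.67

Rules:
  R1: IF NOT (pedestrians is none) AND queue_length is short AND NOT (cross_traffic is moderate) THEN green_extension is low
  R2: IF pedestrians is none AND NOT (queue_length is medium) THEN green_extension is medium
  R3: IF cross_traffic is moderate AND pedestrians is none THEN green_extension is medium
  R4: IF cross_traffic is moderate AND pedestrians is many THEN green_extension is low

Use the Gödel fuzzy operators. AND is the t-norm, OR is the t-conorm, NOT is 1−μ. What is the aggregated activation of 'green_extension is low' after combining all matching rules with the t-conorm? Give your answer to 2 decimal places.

0.48

R1: ¬none=1−0.45=0.55, short=0.25, ¬moderate=1−0.55=0.45; AND[min(a, b)] → w = 0.25
R2: none=0.45, ¬medium=1−0.54=0.46; AND[min(a, b)] → w = 0.45
R3: moderate=0.55, none=0.45; AND[min(a, b)] → w = 0.45
R4: moderate=0.55, many=0.48; AND[min(a, b)] → w = 0.48
Rules with consequent 'low': {R1, R4} → strengths 0.25, 0.48
Aggregate via t-conorm [max(a, b)]: 0.48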